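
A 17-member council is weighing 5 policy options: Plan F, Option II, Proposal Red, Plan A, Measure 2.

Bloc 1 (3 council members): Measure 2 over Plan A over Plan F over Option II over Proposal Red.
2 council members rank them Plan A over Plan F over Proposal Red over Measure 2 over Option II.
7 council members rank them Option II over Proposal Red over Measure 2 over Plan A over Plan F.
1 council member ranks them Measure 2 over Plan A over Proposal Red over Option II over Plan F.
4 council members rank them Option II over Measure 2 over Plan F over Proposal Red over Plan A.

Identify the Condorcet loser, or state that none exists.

Pairwise majorities:
Plan F vs Option II: 3+2 = 5 for Plan F, 12 for Option II — Option II by 12–5.
Plan F–Proposal Red: Plan F 9–8.
Plan F vs Plan A: 4 for Plan F, 13 for Plan A — Plan A by 13–4.
Plan F vs Measure 2: 2 to 15, Measure 2.
Option II vs Proposal Red: 14 to 3, Option II.
Option II vs Plan A: Option II, 11–6.
Option II vs Measure 2: 11 to 6, Option II.
Proposal Red vs Plan A: 7+4 = 11 for Proposal Red, 6 for Plan A — Proposal Red by 11–6.
Proposal Red vs Measure 2: Proposal Red preferred on 2+7 = 9 ballots; Proposal Red wins 9–8.
Plan A vs Measure 2: Measure 2, 15–2.
Each option has at least one pairwise win (Plan F beats Proposal Red; Option II beats Plan F; Proposal Red beats Plan A; Plan A beats Plan F; Measure 2 beats Plan F) — no Condorcet loser.

none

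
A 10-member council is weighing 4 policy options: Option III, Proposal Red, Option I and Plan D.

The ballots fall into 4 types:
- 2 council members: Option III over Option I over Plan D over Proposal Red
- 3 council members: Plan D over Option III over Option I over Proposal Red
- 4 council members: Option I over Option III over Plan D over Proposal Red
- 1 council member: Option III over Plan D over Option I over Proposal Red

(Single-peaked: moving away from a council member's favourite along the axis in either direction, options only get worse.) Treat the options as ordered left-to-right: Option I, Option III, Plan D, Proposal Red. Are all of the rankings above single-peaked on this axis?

Axis positions: Option I=1, Option III=2, Plan D=3, Proposal Red=4.
Type 1 (peak Option III at position 2): ranking walks positions 2-1-3-4, expanding outward from the peak — single-peaked.
Type 2 (peak Plan D at position 3): ranking walks positions 3-2-1-4, expanding outward from the peak — single-peaked.
Type 3 (peak Option I at position 1): ranking walks positions 1-2-3-4, expanding outward from the peak — single-peaked.
Type 4 (peak Option III at position 2): ranking walks positions 2-3-1-4, expanding outward from the peak — single-peaked.
Every ranking is single-peaked on this axis.

yes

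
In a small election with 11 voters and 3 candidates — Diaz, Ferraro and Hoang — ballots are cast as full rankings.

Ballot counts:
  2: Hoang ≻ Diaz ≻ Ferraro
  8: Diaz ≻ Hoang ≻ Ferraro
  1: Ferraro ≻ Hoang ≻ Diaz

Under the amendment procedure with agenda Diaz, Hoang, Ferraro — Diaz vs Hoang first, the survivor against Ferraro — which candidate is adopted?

Diaz

Round 1: Diaz vs Hoang — 8–3, Diaz advances.
Round 2: Diaz vs Ferraro — 10–1, Diaz advances.
The agenda winner is Diaz.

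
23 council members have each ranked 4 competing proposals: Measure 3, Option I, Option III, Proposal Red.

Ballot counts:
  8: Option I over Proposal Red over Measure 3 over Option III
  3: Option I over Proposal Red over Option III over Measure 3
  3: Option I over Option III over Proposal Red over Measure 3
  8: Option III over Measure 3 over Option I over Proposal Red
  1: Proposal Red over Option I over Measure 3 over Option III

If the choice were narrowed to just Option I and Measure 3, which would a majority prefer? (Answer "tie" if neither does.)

Option I

Ballots ranking Option I above Measure 3: 8 + 3 + 3 + 1 = 15.
Ballots ranking Measure 3 above Option I: 23 − 15 = 8.
Option I wins the head-to-head 15–8.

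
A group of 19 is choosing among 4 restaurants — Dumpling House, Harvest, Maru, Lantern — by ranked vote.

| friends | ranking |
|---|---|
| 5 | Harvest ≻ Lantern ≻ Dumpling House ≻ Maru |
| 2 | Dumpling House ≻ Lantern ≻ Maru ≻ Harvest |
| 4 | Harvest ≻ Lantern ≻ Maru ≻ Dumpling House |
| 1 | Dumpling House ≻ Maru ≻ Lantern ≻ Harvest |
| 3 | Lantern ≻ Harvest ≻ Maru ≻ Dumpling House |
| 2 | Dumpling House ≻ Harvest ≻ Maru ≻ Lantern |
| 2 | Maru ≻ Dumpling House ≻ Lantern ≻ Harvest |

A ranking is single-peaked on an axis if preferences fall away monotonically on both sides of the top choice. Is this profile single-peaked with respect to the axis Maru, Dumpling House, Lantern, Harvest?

Axis positions: Maru=1, Dumpling House=2, Lantern=3, Harvest=4.
Faction 1 (peak Harvest at position 4): ranking walks positions 4-3-2-1, expanding outward from the peak — single-peaked.
Faction 2 (peak Dumpling House at position 2): ranking walks positions 2-3-1-4, expanding outward from the peak — single-peaked.
Faction 3: ranking walks positions 4-3-1-2; Maru is ranked above Dumpling House even though Dumpling House lies between Maru and the peak Harvest on the axis — preferences dip and rise again. Not single-peaked.
Faction 4 (peak Dumpling House at position 2): ranking walks positions 2-1-3-4, expanding outward from the peak — single-peaked.
Faction 5: ranking walks positions 3-4-1-2; Maru is ranked above Dumpling House even though Dumpling House lies between Maru and the peak Lantern on the axis — preferences dip and rise again. Not single-peaked.
Faction 6: ranking walks positions 2-4-1-3; Harvest is ranked above Lantern even though Lantern lies between Harvest and the peak Dumpling House on the axis — preferences dip and rise again. Not single-peaked.
Faction 7 (peak Maru at position 1): ranking walks positions 1-2-3-4, expanding outward from the peak — single-peaked.
Faction 3 violates single-peakedness, so the profile is not single-peaked on this axis.

no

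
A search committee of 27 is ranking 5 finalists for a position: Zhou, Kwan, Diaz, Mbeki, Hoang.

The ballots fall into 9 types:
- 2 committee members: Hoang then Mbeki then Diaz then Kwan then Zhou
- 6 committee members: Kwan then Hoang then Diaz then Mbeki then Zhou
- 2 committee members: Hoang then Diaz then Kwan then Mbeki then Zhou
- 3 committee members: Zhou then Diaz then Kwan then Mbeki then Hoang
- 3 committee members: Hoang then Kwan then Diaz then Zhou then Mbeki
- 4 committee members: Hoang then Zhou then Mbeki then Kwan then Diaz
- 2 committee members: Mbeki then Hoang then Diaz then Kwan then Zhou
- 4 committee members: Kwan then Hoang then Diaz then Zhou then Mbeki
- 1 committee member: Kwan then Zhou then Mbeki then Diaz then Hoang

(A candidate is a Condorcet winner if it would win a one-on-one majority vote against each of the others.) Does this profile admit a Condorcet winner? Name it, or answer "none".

Kwan

Head-to-head results (27 committee members):
Zhou vs Kwan: Kwan, 20–7.
Zhou vs Diaz: Diaz wins 19–8.
Zhou–Mbeki: Zhou 15–12.
Zhou vs Hoang: Hoang wins 23–4.
Kwan vs Diaz: Kwan, 18–9.
Kwan vs Mbeki: Kwan wins 19–8.
Kwan–Hoang: Kwan 14–13.
Diaz–Mbeki: Diaz 18–9.
Diaz–Hoang: Hoang 23–4.
Mbeki–Hoang: Hoang 21–6.
Kwan defeats every rival head-to-head and is the Condorcet winner.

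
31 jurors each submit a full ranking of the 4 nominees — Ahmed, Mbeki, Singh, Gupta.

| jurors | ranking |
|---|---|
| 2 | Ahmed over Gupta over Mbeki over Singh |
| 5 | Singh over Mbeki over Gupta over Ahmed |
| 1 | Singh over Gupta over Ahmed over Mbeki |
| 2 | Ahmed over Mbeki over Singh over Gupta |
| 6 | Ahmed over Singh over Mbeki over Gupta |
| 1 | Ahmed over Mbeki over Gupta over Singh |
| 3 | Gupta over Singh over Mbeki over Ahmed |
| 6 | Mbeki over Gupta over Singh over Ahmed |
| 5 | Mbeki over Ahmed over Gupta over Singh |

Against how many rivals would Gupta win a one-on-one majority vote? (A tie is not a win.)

Gupta against each rival (31 jurors):
Gupta vs Ahmed: Ahmed, 16–15.
Gupta vs Mbeki: Gupta preferred on 2+1+3 = 6 ballots; Mbeki wins 25–6.
Gupta–Singh: Gupta 17–14.
Gupta beats Singh; loses to Ahmed, Mbeki — 1 pairwise win.

1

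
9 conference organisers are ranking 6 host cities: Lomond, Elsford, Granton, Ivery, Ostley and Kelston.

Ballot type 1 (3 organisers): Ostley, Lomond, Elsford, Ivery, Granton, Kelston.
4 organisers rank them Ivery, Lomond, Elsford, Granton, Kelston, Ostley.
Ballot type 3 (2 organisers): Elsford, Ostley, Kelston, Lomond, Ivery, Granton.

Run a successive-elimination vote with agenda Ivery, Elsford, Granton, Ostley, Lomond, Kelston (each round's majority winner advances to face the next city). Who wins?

Lomond

Round 1: Ivery vs Elsford — 4–5, Elsford advances.
Round 2: Elsford vs Granton — 9–0, Elsford advances.
Round 3: Elsford vs Ostley — 6–3, Elsford advances.
Round 4: Elsford vs Lomond — 2–7, Lomond advances.
Round 5: Lomond vs Kelston — 7–2, Lomond advances.
Lomond survives the agenda.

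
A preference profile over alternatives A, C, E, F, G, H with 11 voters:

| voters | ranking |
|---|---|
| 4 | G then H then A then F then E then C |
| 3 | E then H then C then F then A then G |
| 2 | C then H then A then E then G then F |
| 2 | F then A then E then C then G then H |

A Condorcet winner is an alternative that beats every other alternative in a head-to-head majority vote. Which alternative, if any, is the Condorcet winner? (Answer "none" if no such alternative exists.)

none

Pairwise majorities:
A vs C: 6 to 5, A.
A vs E: A preferred on 4+2+2 = 8 ballots; A wins 8–3.
A vs F: 4+2 = 6 for A, 5 for F — A by 6–5.
A vs G: A preferred on 3+2+2 = 7 ballots; A wins 7–4.
A vs H: A preferred on 2 ballots; H wins 9–2.
C vs E: 2 for C, 9 for E — E by 9–2.
C vs F: 5 to 6, F.
C vs G: C preferred on 3+2+2 = 7 ballots; C wins 7–4.
C vs H: C preferred on 2+2 = 4 ballots; H wins 7–4.
E vs F: 5 to 6, F.
E vs G: E preferred on 3+2+2 = 7 ballots; E wins 7–4.
E vs H: E preferred on 3+2 = 5 ballots; H wins 6–5.
F vs G: 3+2 = 5 for F, 6 for G — G by 6–5.
F vs H: 2 to 9, H.
G vs H: G preferred on 4+2 = 6 ballots; G wins 6–5.
Each alternative drops at least one matchup (A loses to H; C loses to A; E loses to A; F loses to A; G loses to A; H loses to G); the cycle A → G → H → A rules out a Condorcet winner.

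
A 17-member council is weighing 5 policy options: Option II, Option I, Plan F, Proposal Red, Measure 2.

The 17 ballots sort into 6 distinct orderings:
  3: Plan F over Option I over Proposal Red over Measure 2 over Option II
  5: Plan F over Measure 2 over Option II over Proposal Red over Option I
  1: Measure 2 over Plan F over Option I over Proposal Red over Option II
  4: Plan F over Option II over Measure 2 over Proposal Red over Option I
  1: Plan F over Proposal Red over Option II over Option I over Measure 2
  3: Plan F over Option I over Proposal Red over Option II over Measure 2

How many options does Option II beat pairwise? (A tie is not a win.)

Option II against each rival (17 council members):
Option II–Option I: Option II 10–7.
Option II vs Plan F: Option II preferred on 0 ballots; Plan F wins 17–0.
Option II vs Proposal Red: 5+4 = 9 for Option II, 8 for Proposal Red — Option II by 9–8.
Option II–Measure 2: Measure 2 9–8.
Option II beats Option I, Proposal Red; loses to Plan F, Measure 2 — 2 pairwise wins.

2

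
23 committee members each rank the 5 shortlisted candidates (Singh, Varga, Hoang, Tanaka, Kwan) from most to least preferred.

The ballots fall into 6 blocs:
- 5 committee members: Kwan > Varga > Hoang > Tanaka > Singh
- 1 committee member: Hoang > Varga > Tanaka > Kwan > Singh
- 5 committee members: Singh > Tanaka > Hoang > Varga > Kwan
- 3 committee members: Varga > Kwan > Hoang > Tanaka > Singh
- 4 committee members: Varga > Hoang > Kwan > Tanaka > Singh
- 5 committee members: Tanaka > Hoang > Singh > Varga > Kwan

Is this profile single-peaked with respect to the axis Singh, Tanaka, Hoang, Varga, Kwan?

yes

Axis positions: Singh=1, Tanaka=2, Hoang=3, Varga=4, Kwan=5.
Bloc 1 (peak Kwan at position 5): ranking walks positions 5-4-3-2-1, expanding outward from the peak — single-peaked.
Bloc 2 (peak Hoang at position 3): ranking walks positions 3-4-2-5-1, expanding outward from the peak — single-peaked.
Bloc 3 (peak Singh at position 1): ranking walks positions 1-2-3-4-5, expanding outward from the peak — single-peaked.
Bloc 4 (peak Varga at position 4): ranking walks positions 4-5-3-2-1, expanding outward from the peak — single-peaked.
Bloc 5 (peak Varga at position 4): ranking walks positions 4-3-5-2-1, expanding outward from the peak — single-peaked.
Bloc 6 (peak Tanaka at position 2): ranking walks positions 2-3-1-4-5, expanding outward from the peak — single-peaked.
Every ranking is single-peaked on this axis.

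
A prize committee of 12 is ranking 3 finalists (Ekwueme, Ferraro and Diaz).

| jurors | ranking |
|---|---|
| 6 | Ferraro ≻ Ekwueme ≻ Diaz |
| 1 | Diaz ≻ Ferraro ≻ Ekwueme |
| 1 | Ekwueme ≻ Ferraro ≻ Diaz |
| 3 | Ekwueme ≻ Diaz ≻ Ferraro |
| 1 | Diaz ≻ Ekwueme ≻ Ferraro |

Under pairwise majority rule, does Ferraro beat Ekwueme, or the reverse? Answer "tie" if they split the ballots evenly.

Ferraro

Ballots ranking Ferraro above Ekwueme: 6 + 1 = 7.
Ballots ranking Ekwueme above Ferraro: 12 − 7 = 5.
Ferraro wins the head-to-head 7–5.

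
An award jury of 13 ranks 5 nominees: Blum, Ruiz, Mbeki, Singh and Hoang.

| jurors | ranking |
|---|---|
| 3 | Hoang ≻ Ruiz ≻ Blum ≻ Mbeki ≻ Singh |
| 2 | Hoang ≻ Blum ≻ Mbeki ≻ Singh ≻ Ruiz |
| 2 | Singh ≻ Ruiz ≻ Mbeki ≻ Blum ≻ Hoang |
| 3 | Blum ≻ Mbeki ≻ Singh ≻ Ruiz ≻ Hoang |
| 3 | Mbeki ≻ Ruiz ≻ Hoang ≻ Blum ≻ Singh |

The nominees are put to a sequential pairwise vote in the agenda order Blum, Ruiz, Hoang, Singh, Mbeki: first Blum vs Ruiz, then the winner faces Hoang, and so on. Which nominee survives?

Mbeki

Round 1: Blum vs Ruiz — 5–8, Ruiz advances.
Round 2: Ruiz vs Hoang — 8–5, Ruiz advances.
Round 3: Ruiz vs Singh — 6–7, Singh advances.
Round 4: Singh vs Mbeki — 2–11, Mbeki advances.
The agenda winner is Mbeki.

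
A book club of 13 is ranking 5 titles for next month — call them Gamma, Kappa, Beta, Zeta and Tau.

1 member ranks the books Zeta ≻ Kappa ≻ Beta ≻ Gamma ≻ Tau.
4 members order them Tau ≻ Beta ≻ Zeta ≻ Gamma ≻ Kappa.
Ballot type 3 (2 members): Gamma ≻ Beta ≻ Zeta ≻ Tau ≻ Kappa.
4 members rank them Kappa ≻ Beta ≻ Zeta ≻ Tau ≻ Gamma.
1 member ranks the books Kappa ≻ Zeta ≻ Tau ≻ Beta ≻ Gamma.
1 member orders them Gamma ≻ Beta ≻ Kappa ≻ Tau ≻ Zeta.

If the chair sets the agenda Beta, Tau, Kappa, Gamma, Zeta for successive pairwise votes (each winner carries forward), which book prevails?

Round 1: Beta vs Tau — 8–5, Beta advances.
Round 2: Beta vs Kappa — 7–6, Beta advances.
Round 3: Beta vs Gamma — 10–3, Beta advances.
Round 4: Beta vs Zeta — 11–2, Beta advances.
Beta survives the agenda.

Beta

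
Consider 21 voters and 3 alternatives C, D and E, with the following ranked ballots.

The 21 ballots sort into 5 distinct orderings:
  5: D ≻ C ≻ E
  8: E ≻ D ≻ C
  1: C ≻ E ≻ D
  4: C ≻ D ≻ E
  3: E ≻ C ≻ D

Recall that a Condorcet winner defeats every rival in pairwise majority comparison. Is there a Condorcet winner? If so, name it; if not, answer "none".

E

Check each pair by majority over 21 ballots:
C vs D: D, 13–8.
C vs E: E, 11–10.
D vs E: 5+4 = 9 for D, 12 for E — E by 12–9.
E beats each of C, D — E is the Condorcet winner.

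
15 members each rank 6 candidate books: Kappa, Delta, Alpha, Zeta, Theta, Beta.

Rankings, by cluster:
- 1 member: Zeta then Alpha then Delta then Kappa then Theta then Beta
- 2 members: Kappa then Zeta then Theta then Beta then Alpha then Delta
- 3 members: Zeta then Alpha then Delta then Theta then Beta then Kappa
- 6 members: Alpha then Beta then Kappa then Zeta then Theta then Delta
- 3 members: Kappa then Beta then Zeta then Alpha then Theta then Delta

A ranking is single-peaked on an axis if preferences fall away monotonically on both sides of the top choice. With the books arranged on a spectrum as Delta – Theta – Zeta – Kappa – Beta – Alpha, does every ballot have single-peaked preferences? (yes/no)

no

Axis positions: Delta=1, Theta=2, Zeta=3, Kappa=4, Beta=5, Alpha=6.
Cluster 1: ranking walks positions 3-6-1-4-2-5; Alpha is ranked above Kappa even though Kappa lies between Alpha and the peak Zeta on the axis — preferences dip and rise again. Not single-peaked.
Cluster 2 (peak Kappa at position 4): ranking walks positions 4-3-2-5-6-1, expanding outward from the peak — single-peaked.
Cluster 3: ranking walks positions 3-6-1-2-5-4; Alpha is ranked above Kappa even though Kappa lies between Alpha and the peak Zeta on the axis — preferences dip and rise again. Not single-peaked.
Cluster 4 (peak Alpha at position 6): ranking walks positions 6-5-4-3-2-1, expanding outward from the peak — single-peaked.
Cluster 5 (peak Kappa at position 4): ranking walks positions 4-5-3-6-2-1, expanding outward from the peak — single-peaked.
Cluster 1 violates single-peakedness, so the profile is not single-peaked on this axis.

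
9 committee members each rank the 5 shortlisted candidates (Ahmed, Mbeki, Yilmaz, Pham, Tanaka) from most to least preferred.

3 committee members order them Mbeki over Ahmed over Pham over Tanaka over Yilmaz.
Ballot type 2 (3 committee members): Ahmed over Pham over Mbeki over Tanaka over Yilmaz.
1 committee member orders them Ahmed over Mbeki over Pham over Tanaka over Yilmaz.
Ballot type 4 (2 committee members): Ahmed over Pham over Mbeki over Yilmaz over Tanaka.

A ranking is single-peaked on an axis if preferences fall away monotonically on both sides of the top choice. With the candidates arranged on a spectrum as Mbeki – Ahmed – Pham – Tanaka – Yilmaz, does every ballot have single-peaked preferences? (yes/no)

Axis positions: Mbeki=1, Ahmed=2, Pham=3, Tanaka=4, Yilmaz=5.
Ballot type 1 (peak Mbeki at position 1): ranking walks positions 1-2-3-4-5, expanding outward from the peak — single-peaked.
Ballot type 2 (peak Ahmed at position 2): ranking walks positions 2-3-1-4-5, expanding outward from the peak — single-peaked.
Ballot type 3 (peak Ahmed at position 2): ranking walks positions 2-1-3-4-5, expanding outward from the peak — single-peaked.
Ballot type 4: ranking walks positions 2-3-1-5-4; Yilmaz is ranked above Tanaka even though Tanaka lies between Yilmaz and the peak Ahmed on the axis — preferences dip and rise again. Not single-peaked.
Ballot type 4 violates single-peakedness, so the profile is not single-peaked on this axis.

no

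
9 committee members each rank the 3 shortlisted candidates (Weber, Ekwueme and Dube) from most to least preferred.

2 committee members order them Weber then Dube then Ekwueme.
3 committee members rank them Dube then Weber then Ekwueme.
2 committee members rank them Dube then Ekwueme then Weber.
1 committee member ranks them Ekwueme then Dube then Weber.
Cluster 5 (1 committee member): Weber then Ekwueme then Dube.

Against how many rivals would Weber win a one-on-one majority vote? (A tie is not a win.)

1

Weber against each rival (9 committee members):
Weber vs Ekwueme: Weber wins 6–3.
Weber vs Dube: Weber preferred on 2+1 = 3 ballots; Dube wins 6–3.
Weber beats Ekwueme; loses to Dube — 1 pairwise win.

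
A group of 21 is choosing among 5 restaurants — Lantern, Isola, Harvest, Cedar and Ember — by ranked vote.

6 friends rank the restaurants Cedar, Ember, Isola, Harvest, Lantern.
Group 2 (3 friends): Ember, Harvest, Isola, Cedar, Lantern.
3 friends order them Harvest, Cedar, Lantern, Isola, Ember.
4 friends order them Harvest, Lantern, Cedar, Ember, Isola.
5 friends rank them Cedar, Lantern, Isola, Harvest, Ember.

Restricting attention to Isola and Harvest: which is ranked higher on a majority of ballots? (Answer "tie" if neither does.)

Ballots ranking Isola above Harvest: 6 + 5 = 11.
Ballots ranking Harvest above Isola: 21 − 11 = 10.
Isola wins the head-to-head 11–10.

Isola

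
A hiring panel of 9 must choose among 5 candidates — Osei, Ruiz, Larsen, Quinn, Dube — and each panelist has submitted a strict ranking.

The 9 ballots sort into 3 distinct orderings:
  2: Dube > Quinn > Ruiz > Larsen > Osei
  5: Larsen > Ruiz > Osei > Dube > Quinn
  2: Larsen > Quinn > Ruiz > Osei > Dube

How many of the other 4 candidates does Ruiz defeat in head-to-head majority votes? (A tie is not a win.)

3

Ruiz against each rival (9 committee members):
Ruiz vs Osei: Ruiz wins 9–0.
Ruiz vs Larsen: Larsen, 7–2.
Ruiz vs Quinn: Ruiz, 5–4.
Ruiz–Dube: Ruiz 7–2.
Ruiz beats Osei, Quinn, Dube; loses to Larsen — 3 pairwise wins.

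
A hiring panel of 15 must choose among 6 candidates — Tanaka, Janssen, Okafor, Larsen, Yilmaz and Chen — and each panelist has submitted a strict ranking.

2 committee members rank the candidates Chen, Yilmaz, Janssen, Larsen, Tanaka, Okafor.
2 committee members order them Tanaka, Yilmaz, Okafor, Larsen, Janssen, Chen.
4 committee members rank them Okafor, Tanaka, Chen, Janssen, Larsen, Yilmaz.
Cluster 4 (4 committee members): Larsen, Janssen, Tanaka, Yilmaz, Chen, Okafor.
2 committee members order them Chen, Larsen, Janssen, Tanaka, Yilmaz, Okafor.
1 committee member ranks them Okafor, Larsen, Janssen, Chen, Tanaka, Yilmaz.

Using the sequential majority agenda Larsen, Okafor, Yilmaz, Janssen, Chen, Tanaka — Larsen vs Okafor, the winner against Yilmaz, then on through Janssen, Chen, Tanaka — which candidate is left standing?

Round 1: Larsen vs Okafor — 8–7, Larsen advances.
Round 2: Larsen vs Yilmaz — 11–4, Larsen advances.
Round 3: Larsen vs Janssen — 9–6, Larsen advances.
Round 4: Larsen vs Chen — 7–8, Chen advances.
Round 5: Chen vs Tanaka — 5–10, Tanaka advances.
The agenda winner is Tanaka.

Tanaka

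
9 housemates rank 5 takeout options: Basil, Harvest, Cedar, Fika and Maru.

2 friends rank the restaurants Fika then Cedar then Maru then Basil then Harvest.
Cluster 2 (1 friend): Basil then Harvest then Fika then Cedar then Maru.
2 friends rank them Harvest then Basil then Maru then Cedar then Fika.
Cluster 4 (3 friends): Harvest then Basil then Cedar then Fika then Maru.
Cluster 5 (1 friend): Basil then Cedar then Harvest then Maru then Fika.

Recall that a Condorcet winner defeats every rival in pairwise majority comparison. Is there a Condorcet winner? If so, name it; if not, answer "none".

Pairwise majorities:
Basil vs Harvest: 2+1+1 = 4 for Basil, 5 for Harvest — Harvest by 5–4.
Basil vs Cedar: Basil preferred on 1+2+3+1 = 7 ballots; Basil wins 7–2.
Basil vs Fika: Basil preferred on 1+2+3+1 = 7 ballots; Basil wins 7–2.
Basil vs Maru: Basil is ranked higher on 1+2+3+1 = 7 ballots, Maru on 2. Basil wins 7–2.
Harvest vs Cedar: 6 to 3, Harvest.
Harvest vs Fika: 1+2+3+1 = 7 for Harvest, 2 for Fika — Harvest by 7–2.
Harvest vs Maru: Harvest preferred on 1+2+3+1 = 7 ballots; Harvest wins 7–2.
Cedar vs Fika: 2+3+1 = 6 for Cedar, 3 for Fika — Cedar by 6–3.
Cedar vs Maru: Cedar preferred on 2+1+3+1 = 7 ballots; Cedar wins 7–2.
Fika vs Maru: 2+1+3 = 6 for Fika, 3 for Maru — Fika by 6–3.
Harvest wins every pairwise contest, so Harvest is the Condorcet winner.

Harvest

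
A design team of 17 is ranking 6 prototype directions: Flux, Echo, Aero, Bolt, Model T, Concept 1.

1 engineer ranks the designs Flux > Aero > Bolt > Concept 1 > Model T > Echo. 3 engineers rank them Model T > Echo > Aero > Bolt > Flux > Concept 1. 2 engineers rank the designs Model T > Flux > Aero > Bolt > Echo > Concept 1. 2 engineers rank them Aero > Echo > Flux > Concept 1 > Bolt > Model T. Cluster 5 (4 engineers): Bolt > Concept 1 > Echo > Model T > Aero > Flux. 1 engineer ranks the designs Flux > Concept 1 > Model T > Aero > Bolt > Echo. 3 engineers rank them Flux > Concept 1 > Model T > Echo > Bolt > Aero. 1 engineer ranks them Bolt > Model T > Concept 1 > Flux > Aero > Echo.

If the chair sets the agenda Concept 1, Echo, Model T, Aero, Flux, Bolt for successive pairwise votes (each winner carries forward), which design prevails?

Round 1: Concept 1 vs Echo — 10–7, Concept 1 advances.
Round 2: Concept 1 vs Model T — 11–6, Concept 1 advances.
Round 3: Concept 1 vs Aero — 9–8, Concept 1 advances.
Round 4: Concept 1 vs Flux — 5–12, Flux advances.
Round 5: Flux vs Bolt — 9–8, Flux advances.
The agenda winner is Flux.

Flux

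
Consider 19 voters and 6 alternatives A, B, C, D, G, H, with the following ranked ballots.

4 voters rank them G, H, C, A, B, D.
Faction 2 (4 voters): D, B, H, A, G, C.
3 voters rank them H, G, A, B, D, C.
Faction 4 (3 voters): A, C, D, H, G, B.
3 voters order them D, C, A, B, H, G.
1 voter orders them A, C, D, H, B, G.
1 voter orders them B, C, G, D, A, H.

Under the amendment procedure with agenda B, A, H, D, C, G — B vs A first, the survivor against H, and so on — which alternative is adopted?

Round 1: B vs A — 5–14, A advances.
Round 2: A vs H — 8–11, H advances.
Round 3: H vs D — 7–12, D advances.
Round 4: D vs C — 10–9, D advances.
Round 5: D vs G — 11–8, D advances.
The agenda winner is D.

D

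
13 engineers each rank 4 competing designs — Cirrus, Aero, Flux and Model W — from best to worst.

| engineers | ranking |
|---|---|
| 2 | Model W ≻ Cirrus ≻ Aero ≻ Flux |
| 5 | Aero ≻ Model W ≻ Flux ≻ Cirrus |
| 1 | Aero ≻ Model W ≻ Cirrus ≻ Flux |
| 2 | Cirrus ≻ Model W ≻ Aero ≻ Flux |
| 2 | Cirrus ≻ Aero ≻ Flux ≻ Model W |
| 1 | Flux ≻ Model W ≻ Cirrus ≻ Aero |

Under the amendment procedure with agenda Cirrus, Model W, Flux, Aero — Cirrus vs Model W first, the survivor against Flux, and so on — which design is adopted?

Aero

Round 1: Cirrus vs Model W — 4–9, Model W advances.
Round 2: Model W vs Flux — 10–3, Model W advances.
Round 3: Model W vs Aero — 5–8, Aero advances.
Aero survives the agenda.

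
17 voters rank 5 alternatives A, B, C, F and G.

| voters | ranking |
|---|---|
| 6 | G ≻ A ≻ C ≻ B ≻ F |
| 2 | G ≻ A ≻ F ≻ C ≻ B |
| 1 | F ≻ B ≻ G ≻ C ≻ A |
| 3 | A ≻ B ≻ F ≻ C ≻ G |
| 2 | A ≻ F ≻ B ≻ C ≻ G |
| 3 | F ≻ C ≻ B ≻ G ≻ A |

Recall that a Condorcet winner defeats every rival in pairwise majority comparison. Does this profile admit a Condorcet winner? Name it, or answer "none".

Check each pair by majority over 17 ballots:
A vs B: A wins 13–4.
A vs C: A, 13–4.
A vs F: A, 13–4.
A vs G: G, 12–5.
B–C: C 11–6.
B–F: B 9–8.
B vs G: B wins 9–8.
C vs F: F, 11–6.
C vs G: G wins 9–8.
F vs G: F wins 9–8.
No alternative is unbeaten: A loses to G; B loses to A; C loses to A; F loses to A; G loses to B. In particular A beats B beats G beats A is a majority cycle — no Condorcet winner exists.

none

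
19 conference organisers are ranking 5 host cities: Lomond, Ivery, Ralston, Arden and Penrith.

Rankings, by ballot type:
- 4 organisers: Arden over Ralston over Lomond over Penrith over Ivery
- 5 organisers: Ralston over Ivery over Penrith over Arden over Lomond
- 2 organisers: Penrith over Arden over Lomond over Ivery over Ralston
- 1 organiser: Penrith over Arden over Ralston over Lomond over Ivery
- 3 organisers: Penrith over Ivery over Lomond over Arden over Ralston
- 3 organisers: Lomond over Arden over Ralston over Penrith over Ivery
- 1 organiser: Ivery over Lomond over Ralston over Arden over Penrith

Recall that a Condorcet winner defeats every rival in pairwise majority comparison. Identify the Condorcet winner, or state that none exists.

Head-to-head results (19 organisers):
Lomond vs Ivery: Lomond, 10–9.
Lomond–Ralston: Ralston 10–9.
Lomond vs Arden: Lomond is ranked higher on 3+3+1 = 7 ballots, Arden on 12. Arden wins 12–7.
Lomond vs Penrith: 4+3+1 = 8 for Lomond, 11 for Penrith — Penrith by 11–8.
Ivery vs Ralston: Ivery preferred on 2+3+1 = 6 ballots; Ralston wins 13–6.
Ivery vs Arden: Ivery is ranked higher on 5+3+1 = 9 ballots, Arden on 10. Arden wins 10–9.
Ivery vs Penrith: Penrith, 13–6.
Ralston vs Arden: Arden wins 13–6.
Ralston vs Penrith: Ralston, 13–6.
Arden–Penrith: Penrith 11–8.
Each city drops at least one matchup (Lomond loses to Ralston; Ivery loses to Lomond; Ralston loses to Arden; Arden loses to Penrith; Penrith loses to Ralston); the cycle Ralston beats Penrith beats Arden beats Ralston rules out a Condorcet winner.

none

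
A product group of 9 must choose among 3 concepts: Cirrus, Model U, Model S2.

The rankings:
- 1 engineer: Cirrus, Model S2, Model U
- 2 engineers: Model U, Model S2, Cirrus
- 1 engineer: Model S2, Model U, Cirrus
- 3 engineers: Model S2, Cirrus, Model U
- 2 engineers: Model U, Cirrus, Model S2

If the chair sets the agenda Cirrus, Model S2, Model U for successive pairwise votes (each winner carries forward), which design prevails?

Model S2

Round 1: Cirrus vs Model S2 — 3–6, Model S2 advances.
Round 2: Model S2 vs Model U — 5–4, Model S2 advances.
The agenda winner is Model S2.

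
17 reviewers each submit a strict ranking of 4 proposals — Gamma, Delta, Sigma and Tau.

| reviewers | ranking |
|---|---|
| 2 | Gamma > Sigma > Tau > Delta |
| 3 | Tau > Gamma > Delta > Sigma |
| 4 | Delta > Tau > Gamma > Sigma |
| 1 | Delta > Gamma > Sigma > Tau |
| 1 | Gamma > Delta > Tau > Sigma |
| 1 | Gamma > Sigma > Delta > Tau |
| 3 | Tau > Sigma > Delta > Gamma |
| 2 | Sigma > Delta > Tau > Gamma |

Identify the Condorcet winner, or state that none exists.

Head-to-head results (17 reviewers):
Gamma vs Delta: 7 to 10, Delta.
Gamma vs Sigma: Gamma is ranked higher on 2+3+4+1+1+1 = 12 ballots, Sigma on 5. Gamma wins 12–5.
Gamma vs Tau: Gamma preferred on 2+1+1+1 = 5 ballots; Tau wins 12–5.
Delta vs Sigma: Delta is ranked higher on 3+4+1+1 = 9 ballots, Sigma on 8. Delta wins 9–8.
Delta vs Tau: 4+1+1+1+2 = 9 for Delta, 8 for Tau — Delta by 9–8.
Sigma vs Tau: 6 to 11, Tau.
Delta defeats every rival head-to-head and is the Condorcet winner.

Delta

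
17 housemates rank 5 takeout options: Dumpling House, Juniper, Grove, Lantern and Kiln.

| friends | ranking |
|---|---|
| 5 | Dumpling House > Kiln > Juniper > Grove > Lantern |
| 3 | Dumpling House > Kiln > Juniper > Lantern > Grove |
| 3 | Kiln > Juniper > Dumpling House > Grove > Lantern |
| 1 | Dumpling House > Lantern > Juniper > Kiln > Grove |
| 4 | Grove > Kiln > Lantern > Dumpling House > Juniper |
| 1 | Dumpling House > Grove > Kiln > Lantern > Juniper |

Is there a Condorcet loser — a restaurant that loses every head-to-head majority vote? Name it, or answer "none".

Lantern

Head-to-head results (17 friends):
Dumpling House vs Juniper: 14 to 3, Dumpling House.
Dumpling House vs Grove: Dumpling House, 13–4.
Dumpling House vs Lantern: Dumpling House wins 13–4.
Dumpling House vs Kiln: 10 to 7, Dumpling House.
Juniper vs Grove: Juniper is ranked higher on 5+3+3+1 = 12 ballots, Grove on 5. Juniper wins 12–5.
Juniper vs Lantern: Juniper wins 11–6.
Juniper vs Kiln: Kiln, 16–1.
Grove vs Lantern: Grove wins 13–4.
Grove–Kiln: Kiln 12–5.
Lantern vs Kiln: Kiln, 16–1.
Lantern is beaten in every head-to-head and is the Condorcet loser.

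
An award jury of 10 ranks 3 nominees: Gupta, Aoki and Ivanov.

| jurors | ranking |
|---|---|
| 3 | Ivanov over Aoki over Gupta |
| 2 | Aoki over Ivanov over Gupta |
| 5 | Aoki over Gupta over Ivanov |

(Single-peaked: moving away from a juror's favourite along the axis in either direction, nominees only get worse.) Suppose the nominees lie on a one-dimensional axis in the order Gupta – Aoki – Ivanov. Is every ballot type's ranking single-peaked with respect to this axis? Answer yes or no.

yes

Axis positions: Gupta=1, Aoki=2, Ivanov=3.
Ballot type 1 (peak Ivanov at position 3): ranking walks positions 3-2-1, expanding outward from the peak — single-peaked.
Ballot type 2 (peak Aoki at position 2): ranking walks positions 2-3-1, expanding outward from the peak — single-peaked.
Ballot type 3 (peak Aoki at position 2): ranking walks positions 2-1-3, expanding outward from the peak — single-peaked.
Every ranking is single-peaked on this axis.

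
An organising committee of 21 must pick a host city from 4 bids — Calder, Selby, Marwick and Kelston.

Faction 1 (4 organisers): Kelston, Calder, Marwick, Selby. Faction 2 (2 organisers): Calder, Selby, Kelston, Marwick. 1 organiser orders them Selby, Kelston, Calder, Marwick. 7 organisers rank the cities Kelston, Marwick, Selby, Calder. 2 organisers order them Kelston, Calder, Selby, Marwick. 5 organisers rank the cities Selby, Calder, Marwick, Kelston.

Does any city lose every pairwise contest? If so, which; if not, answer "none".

none

Pairwise majorities:
Calder vs Selby: Calder is ranked higher on 4+2+2 = 8 ballots, Selby on 13. Selby wins 13–8.
Calder vs Marwick: 14 to 7, Calder.
Calder vs Kelston: Kelston wins 14–7.
Selby vs Marwick: Selby preferred on 2+1+2+5 = 10 ballots; Marwick wins 11–10.
Selby vs Kelston: 8 to 13, Kelston.
Marwick vs Kelston: 5 for Marwick, 16 for Kelston — Kelston by 16–5.
Every city wins at least one matchup (Calder beats Marwick; Selby beats Calder; Marwick beats Selby; Kelston beats Calder), so there is no Condorcet loser.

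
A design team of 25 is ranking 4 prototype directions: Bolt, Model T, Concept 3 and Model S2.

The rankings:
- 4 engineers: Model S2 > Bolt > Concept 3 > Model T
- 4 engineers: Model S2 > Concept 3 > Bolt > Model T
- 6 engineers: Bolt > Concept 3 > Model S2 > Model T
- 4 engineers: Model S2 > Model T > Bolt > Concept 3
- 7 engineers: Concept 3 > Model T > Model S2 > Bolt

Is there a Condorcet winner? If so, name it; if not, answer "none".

none

Check each pair by majority over 25 ballots:
Bolt vs Model T: Bolt, 14–11.
Bolt vs Concept 3: Bolt wins 14–11.
Bolt–Model S2: Model S2 19–6.
Model T–Concept 3: Concept 3 21–4.
Model T vs Model S2: Model S2 wins 18–7.
Concept 3 vs Model S2: Concept 3, 13–12.
Each design drops at least one matchup (Bolt loses to Model S2; Model T loses to Bolt; Concept 3 loses to Bolt; Model S2 loses to Concept 3); the cycle Bolt > Concept 3 > Model S2 > Bolt rules out a Condorcet winner.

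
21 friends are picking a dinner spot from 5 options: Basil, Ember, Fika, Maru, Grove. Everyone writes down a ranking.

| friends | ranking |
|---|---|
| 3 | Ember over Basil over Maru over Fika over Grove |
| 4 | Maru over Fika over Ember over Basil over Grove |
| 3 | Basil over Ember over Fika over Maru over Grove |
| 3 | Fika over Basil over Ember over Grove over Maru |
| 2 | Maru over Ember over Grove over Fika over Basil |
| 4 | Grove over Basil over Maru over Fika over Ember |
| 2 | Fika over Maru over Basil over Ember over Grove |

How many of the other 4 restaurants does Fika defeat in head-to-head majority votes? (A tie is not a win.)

Fika against each rival (21 friends):
Fika–Basil: Fika 11–10.
Fika vs Ember: Fika preferred on 4+3+4+2 = 13 ballots; Fika wins 13–8.
Fika–Maru: Maru 13–8.
Fika vs Grove: Fika wins 15–6.
Fika beats Basil, Ember, Grove; loses to Maru — 3 pairwise wins.

3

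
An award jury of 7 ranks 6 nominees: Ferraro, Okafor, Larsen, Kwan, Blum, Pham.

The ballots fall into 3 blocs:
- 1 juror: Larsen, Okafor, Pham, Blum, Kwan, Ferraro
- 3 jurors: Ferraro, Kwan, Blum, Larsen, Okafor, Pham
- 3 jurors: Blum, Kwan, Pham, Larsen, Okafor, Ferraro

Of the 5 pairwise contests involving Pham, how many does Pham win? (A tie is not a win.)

Pham against each rival (7 jurors):
Pham vs Ferraro: Pham preferred on 1+3 = 4 ballots; Pham wins 4–3.
Pham vs Okafor: 3 for Pham, 4 for Okafor — Okafor by 4–3.
Pham vs Larsen: Pham preferred on 3 ballots; Larsen wins 4–3.
Pham vs Kwan: Pham is ranked higher on 1 ballot, Kwan on 6. Kwan wins 6–1.
Pham vs Blum: Blum wins 6–1.
Pham beats Ferraro; loses to Okafor, Larsen, Kwan, Blum — 1 pairwise win.

1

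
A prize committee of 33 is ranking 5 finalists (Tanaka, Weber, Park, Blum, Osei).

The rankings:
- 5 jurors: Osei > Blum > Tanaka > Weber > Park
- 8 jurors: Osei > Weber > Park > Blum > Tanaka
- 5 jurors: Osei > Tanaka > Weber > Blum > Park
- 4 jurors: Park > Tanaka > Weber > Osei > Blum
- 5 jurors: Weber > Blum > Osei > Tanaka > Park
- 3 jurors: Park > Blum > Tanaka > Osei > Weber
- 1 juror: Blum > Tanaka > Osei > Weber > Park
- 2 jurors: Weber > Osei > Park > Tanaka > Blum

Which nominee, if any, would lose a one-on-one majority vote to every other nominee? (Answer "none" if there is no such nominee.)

Pairwise majorities:
Tanaka vs Weber: Tanaka preferred on 5+5+4+3+1 = 18 ballots; Tanaka wins 18–15.
Tanaka vs Park: Tanaka preferred on 5+5+5+1 = 16 ballots; Park wins 17–16.
Tanaka vs Blum: 11 to 22, Blum.
Tanaka vs Osei: 8 to 25, Osei.
Weber vs Park: 5+8+5+5+1+2 = 26 for Weber, 7 for Park — Weber by 26–7.
Weber vs Blum: Weber is ranked higher on 8+5+4+5+2 = 24 ballots, Blum on 9. Weber wins 24–9.
Weber vs Osei: Weber preferred on 4+5+2 = 11 ballots; Osei wins 22–11.
Park vs Blum: Park wins 17–16.
Park–Osei: Osei 26–7.
Blum vs Osei: Osei wins 24–9.
Every nominee wins at least one matchup (Tanaka beats Weber; Weber beats Park; Park beats Tanaka; Blum beats Tanaka; Osei beats Tanaka), so there is no Condorcet loser.

none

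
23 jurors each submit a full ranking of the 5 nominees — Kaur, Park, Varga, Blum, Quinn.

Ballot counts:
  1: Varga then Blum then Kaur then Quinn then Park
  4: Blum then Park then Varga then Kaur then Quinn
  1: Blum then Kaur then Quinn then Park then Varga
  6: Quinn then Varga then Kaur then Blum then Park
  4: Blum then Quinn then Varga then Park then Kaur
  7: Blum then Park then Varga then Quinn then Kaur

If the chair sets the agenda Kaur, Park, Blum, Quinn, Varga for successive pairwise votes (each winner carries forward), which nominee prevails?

Round 1: Kaur vs Park — 8–15, Park advances.
Round 2: Park vs Blum — 0–23, Blum advances.
Round 3: Blum vs Quinn — 17–6, Blum advances.
Round 4: Blum vs Varga — 16–7, Blum advances.
Blum survives the agenda.

Blum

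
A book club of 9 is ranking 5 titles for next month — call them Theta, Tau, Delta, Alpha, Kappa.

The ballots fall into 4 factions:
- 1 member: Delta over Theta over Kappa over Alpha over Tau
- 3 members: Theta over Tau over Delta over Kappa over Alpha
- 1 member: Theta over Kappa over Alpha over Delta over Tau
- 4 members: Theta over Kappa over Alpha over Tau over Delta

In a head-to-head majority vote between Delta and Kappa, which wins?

Ballots ranking Delta above Kappa: 1 + 3 = 4.
Ballots ranking Kappa above Delta: 9 − 4 = 5.
Kappa wins the head-to-head 5–4.

Kappa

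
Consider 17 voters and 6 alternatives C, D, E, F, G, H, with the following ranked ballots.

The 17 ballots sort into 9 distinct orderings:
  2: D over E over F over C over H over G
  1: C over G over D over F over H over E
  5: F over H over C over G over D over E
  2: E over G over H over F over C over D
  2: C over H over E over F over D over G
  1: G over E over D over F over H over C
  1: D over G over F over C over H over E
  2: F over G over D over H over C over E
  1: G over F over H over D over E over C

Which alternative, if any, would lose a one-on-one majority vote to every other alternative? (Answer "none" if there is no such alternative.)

Head-to-head results (17 voters):
C–D: C 10–7.
C vs E: 1+5+2+1+2 = 11 for C, 6 for E — C by 11–6.
C–F: F 14–3.
C vs G: 10 to 7, C.
C–H: H 11–6.
D vs E: D wins 12–5.
D vs F: D is ranked higher on 2+1+1+1 = 5 ballots, F on 12. F wins 12–5.
D vs G: G, 12–5.
D vs H: 2+1+1+1+2 = 7 for D, 10 for H — H by 10–7.
E vs F: E is ranked higher on 2+2+2+1 = 7 ballots, F on 10. F wins 10–7.
E–G: G 11–6.
E vs H: E is ranked higher on 2+2+1 = 5 ballots, H on 12. H wins 12–5.
F vs G: F, 11–6.
F vs H: 13 to 4, F.
G vs H: H, 9–8.
E loses to every other alternative — it is the Condorcet loser.

E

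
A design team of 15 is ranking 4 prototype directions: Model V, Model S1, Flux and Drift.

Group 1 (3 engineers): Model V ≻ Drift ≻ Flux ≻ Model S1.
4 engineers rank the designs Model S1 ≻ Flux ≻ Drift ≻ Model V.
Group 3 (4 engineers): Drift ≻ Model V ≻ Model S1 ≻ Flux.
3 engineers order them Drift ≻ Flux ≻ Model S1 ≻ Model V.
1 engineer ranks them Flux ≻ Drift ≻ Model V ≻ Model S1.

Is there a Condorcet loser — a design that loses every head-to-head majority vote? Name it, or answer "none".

Pairwise majorities:
Model V vs Model S1: Model V is ranked higher on 3+4+1 = 8 ballots, Model S1 on 7. Model V wins 8–7.
Model V vs Flux: Flux wins 8–7.
Model V–Drift: Drift 12–3.
Model S1 vs Flux: Model S1 is ranked higher on 4+4 = 8 ballots, Flux on 7. Model S1 wins 8–7.
Model S1 vs Drift: Drift wins 11–4.
Flux vs Drift: Drift wins 10–5.
Every design wins at least one matchup (Model V beats Model S1; Model S1 beats Flux; Flux beats Model V; Drift beats Model V), so there is no Condorcet loser.

none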